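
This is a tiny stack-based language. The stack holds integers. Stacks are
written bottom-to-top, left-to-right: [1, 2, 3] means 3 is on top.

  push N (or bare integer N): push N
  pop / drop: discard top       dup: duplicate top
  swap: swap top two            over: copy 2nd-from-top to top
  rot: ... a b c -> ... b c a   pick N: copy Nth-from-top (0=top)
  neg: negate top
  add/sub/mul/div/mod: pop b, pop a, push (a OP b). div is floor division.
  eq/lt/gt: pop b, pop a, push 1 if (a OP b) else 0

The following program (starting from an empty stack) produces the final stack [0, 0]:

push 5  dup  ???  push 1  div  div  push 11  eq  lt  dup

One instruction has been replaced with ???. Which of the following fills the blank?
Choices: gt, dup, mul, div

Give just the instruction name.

Answer: dup

Derivation:
Stack before ???: [5, 5]
Stack after ???:  [5, 5, 5]
Checking each choice:
  gt: stack underflow (need 2, have 1)
  dup: MATCH
  mul: stack underflow (need 2, have 1)
  div: stack underflow (need 2, have 1)


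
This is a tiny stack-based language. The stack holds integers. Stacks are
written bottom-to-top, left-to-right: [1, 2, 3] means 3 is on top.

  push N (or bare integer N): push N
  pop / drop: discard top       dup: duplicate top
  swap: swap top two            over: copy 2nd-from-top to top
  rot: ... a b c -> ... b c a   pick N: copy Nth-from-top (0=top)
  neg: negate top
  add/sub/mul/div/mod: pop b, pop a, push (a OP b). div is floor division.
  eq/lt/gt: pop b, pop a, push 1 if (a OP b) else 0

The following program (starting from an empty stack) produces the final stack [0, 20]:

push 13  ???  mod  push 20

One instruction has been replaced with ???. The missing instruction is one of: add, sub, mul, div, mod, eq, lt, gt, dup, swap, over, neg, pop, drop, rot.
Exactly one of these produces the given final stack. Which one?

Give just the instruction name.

Stack before ???: [13]
Stack after ???:  [13, 13]
The instruction that transforms [13] -> [13, 13] is: dup

Answer: dup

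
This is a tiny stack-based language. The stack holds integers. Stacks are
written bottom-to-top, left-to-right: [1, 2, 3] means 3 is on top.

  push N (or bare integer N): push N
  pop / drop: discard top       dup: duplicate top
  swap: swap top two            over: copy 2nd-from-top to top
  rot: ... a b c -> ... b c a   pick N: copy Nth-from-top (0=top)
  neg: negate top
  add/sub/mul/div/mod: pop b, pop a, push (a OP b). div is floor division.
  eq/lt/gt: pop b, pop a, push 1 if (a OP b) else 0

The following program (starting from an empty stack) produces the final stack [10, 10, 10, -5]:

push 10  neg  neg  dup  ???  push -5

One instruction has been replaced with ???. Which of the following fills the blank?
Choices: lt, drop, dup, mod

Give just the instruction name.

Stack before ???: [10, 10]
Stack after ???:  [10, 10, 10]
Checking each choice:
  lt: produces [0, -5]
  drop: produces [10, -5]
  dup: MATCH
  mod: produces [0, -5]


Answer: dup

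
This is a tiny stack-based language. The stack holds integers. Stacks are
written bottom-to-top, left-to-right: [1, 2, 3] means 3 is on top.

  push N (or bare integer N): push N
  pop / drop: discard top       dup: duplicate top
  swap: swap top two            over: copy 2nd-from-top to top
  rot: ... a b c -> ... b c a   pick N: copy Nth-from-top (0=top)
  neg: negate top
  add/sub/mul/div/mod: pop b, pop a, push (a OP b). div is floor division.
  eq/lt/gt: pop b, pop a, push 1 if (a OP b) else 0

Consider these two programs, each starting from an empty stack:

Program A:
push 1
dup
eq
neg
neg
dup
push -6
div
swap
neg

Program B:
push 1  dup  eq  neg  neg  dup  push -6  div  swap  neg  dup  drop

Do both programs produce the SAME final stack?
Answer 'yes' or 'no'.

Program A trace:
  After 'push 1': [1]
  After 'dup': [1, 1]
  After 'eq': [1]
  After 'neg': [-1]
  After 'neg': [1]
  After 'dup': [1, 1]
  After 'push -6': [1, 1, -6]
  After 'div': [1, -1]
  After 'swap': [-1, 1]
  After 'neg': [-1, -1]
Program A final stack: [-1, -1]

Program B trace:
  After 'push 1': [1]
  After 'dup': [1, 1]
  After 'eq': [1]
  After 'neg': [-1]
  After 'neg': [1]
  After 'dup': [1, 1]
  After 'push -6': [1, 1, -6]
  After 'div': [1, -1]
  After 'swap': [-1, 1]
  After 'neg': [-1, -1]
  After 'dup': [-1, -1, -1]
  After 'drop': [-1, -1]
Program B final stack: [-1, -1]
Same: yes

Answer: yes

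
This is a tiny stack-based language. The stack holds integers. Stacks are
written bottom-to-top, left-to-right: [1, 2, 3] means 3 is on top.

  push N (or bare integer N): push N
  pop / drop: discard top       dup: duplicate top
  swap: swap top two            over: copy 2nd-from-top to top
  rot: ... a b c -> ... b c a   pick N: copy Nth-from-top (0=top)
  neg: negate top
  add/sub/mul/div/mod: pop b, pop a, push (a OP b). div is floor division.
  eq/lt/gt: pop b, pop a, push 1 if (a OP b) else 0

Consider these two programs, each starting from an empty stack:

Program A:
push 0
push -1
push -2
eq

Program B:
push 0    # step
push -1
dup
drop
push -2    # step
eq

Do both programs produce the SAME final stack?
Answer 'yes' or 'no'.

Program A trace:
  After 'push 0': [0]
  After 'push -1': [0, -1]
  After 'push -2': [0, -1, -2]
  After 'eq': [0, 0]
Program A final stack: [0, 0]

Program B trace:
  After 'push 0': [0]
  After 'push -1': [0, -1]
  After 'dup': [0, -1, -1]
  After 'drop': [0, -1]
  After 'push -2': [0, -1, -2]
  After 'eq': [0, 0]
Program B final stack: [0, 0]
Same: yes

Answer: yes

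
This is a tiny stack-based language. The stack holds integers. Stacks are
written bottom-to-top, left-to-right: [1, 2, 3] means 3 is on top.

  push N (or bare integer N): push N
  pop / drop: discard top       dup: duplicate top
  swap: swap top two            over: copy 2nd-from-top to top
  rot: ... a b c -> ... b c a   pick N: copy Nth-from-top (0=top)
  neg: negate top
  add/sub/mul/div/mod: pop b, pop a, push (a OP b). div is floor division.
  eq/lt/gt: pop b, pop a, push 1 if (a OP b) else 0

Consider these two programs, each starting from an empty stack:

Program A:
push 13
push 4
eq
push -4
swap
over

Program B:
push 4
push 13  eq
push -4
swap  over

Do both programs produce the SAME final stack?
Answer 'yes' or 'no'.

Answer: yes

Derivation:
Program A trace:
  After 'push 13': [13]
  After 'push 4': [13, 4]
  After 'eq': [0]
  After 'push -4': [0, -4]
  After 'swap': [-4, 0]
  After 'over': [-4, 0, -4]
Program A final stack: [-4, 0, -4]

Program B trace:
  After 'push 4': [4]
  After 'push 13': [4, 13]
  After 'eq': [0]
  After 'push -4': [0, -4]
  After 'swap': [-4, 0]
  After 'over': [-4, 0, -4]
Program B final stack: [-4, 0, -4]
Same: yes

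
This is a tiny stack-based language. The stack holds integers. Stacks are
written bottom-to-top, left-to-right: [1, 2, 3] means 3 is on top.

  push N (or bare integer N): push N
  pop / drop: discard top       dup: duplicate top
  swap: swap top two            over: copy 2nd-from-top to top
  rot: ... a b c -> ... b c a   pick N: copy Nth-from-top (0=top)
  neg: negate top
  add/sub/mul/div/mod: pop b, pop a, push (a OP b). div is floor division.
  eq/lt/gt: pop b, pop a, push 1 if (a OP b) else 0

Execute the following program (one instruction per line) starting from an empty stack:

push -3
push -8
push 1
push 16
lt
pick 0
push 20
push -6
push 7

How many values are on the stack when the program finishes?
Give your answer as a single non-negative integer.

After 'push -3': stack = [-3] (depth 1)
After 'push -8': stack = [-3, -8] (depth 2)
After 'push 1': stack = [-3, -8, 1] (depth 3)
After 'push 16': stack = [-3, -8, 1, 16] (depth 4)
After 'lt': stack = [-3, -8, 1] (depth 3)
After 'pick 0': stack = [-3, -8, 1, 1] (depth 4)
After 'push 20': stack = [-3, -8, 1, 1, 20] (depth 5)
After 'push -6': stack = [-3, -8, 1, 1, 20, -6] (depth 6)
After 'push 7': stack = [-3, -8, 1, 1, 20, -6, 7] (depth 7)

Answer: 7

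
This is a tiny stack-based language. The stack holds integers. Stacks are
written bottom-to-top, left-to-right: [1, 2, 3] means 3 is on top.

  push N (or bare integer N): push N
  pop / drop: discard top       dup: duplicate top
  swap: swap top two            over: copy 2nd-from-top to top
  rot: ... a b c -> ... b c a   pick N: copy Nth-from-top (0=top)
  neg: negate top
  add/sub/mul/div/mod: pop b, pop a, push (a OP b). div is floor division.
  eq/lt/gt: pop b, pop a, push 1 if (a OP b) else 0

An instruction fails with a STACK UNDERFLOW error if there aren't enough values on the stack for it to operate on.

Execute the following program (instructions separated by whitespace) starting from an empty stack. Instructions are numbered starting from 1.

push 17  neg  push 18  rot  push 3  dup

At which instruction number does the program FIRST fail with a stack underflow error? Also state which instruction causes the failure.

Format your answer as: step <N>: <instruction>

Step 1 ('push 17'): stack = [17], depth = 1
Step 2 ('neg'): stack = [-17], depth = 1
Step 3 ('push 18'): stack = [-17, 18], depth = 2
Step 4 ('rot'): needs 3 value(s) but depth is 2 — STACK UNDERFLOW

Answer: step 4: rot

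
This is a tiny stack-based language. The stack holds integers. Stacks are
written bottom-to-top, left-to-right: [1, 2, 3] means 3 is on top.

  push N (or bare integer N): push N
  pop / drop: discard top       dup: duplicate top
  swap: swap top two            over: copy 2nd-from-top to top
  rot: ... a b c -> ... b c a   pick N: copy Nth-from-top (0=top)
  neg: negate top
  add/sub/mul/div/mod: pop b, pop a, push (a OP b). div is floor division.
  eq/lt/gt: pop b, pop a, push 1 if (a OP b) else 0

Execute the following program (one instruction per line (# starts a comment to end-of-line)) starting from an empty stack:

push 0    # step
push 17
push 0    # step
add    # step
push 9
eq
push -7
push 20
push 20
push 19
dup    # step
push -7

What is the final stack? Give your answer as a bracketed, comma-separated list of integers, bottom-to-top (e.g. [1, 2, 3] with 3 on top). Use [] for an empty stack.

Answer: [0, 0, -7, 20, 20, 19, 19, -7]

Derivation:
After 'push 0': [0]
After 'push 17': [0, 17]
After 'push 0': [0, 17, 0]
After 'add': [0, 17]
After 'push 9': [0, 17, 9]
After 'eq': [0, 0]
After 'push -7': [0, 0, -7]
After 'push 20': [0, 0, -7, 20]
After 'push 20': [0, 0, -7, 20, 20]
After 'push 19': [0, 0, -7, 20, 20, 19]
After 'dup': [0, 0, -7, 20, 20, 19, 19]
After 'push -7': [0, 0, -7, 20, 20, 19, 19, -7]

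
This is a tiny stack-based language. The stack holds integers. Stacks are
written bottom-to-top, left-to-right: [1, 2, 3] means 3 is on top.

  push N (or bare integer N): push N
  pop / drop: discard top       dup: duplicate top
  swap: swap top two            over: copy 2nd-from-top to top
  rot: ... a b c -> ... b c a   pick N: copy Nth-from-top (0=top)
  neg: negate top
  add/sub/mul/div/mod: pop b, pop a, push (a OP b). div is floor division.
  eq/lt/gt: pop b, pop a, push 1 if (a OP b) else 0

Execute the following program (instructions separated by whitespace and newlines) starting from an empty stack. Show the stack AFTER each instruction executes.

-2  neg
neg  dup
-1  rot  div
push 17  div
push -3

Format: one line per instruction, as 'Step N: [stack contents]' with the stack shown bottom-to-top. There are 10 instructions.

Step 1: [-2]
Step 2: [2]
Step 3: [-2]
Step 4: [-2, -2]
Step 5: [-2, -2, -1]
Step 6: [-2, -1, -2]
Step 7: [-2, 0]
Step 8: [-2, 0, 17]
Step 9: [-2, 0]
Step 10: [-2, 0, -3]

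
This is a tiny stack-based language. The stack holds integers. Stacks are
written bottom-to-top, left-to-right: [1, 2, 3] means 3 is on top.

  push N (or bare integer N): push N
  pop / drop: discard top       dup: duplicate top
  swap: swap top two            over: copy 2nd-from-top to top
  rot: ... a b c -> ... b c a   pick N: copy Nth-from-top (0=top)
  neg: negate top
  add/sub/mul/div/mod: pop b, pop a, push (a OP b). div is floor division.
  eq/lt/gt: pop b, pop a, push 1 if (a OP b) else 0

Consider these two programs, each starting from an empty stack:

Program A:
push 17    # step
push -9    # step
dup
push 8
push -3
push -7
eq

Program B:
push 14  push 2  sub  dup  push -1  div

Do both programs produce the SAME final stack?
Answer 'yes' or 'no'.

Answer: no

Derivation:
Program A trace:
  After 'push 17': [17]
  After 'push -9': [17, -9]
  After 'dup': [17, -9, -9]
  After 'push 8': [17, -9, -9, 8]
  After 'push -3': [17, -9, -9, 8, -3]
  After 'push -7': [17, -9, -9, 8, -3, -7]
  After 'eq': [17, -9, -9, 8, 0]
Program A final stack: [17, -9, -9, 8, 0]

Program B trace:
  After 'push 14': [14]
  After 'push 2': [14, 2]
  After 'sub': [12]
  After 'dup': [12, 12]
  After 'push -1': [12, 12, -1]
  After 'div': [12, -12]
Program B final stack: [12, -12]
Same: no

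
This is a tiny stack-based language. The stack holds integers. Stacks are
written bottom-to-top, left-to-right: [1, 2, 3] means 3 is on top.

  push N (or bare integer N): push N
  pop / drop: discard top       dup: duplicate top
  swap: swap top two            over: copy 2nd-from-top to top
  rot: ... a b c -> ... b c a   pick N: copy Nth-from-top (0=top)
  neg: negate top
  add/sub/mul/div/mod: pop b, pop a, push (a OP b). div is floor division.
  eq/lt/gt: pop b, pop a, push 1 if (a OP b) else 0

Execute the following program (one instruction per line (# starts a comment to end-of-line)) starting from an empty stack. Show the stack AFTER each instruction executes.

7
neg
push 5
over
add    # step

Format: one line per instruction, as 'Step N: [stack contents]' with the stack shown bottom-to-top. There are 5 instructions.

Step 1: [7]
Step 2: [-7]
Step 3: [-7, 5]
Step 4: [-7, 5, -7]
Step 5: [-7, -2]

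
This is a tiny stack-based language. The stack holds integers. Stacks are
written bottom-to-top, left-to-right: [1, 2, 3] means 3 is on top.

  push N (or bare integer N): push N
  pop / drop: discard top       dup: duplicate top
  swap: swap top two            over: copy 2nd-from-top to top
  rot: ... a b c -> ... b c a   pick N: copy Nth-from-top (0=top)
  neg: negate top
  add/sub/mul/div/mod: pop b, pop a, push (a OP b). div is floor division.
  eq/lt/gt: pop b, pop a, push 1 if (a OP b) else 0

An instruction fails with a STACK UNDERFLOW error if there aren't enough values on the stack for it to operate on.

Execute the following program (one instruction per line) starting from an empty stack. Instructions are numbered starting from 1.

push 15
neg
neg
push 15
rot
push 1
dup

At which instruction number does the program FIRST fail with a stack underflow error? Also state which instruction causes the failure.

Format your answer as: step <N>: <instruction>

Answer: step 5: rot

Derivation:
Step 1 ('push 15'): stack = [15], depth = 1
Step 2 ('neg'): stack = [-15], depth = 1
Step 3 ('neg'): stack = [15], depth = 1
Step 4 ('push 15'): stack = [15, 15], depth = 2
Step 5 ('rot'): needs 3 value(s) but depth is 2 — STACK UNDERFLOW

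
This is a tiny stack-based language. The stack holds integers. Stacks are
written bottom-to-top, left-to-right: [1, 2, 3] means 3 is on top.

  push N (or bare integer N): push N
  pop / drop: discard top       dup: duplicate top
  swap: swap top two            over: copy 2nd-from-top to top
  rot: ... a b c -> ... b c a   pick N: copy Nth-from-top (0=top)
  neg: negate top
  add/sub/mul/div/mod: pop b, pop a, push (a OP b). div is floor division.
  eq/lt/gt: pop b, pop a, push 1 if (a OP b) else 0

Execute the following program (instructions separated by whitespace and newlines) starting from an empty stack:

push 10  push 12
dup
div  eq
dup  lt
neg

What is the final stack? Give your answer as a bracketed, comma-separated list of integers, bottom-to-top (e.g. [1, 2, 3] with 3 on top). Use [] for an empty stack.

After 'push 10': [10]
After 'push 12': [10, 12]
After 'dup': [10, 12, 12]
After 'div': [10, 1]
After 'eq': [0]
After 'dup': [0, 0]
After 'lt': [0]
After 'neg': [0]

Answer: [0]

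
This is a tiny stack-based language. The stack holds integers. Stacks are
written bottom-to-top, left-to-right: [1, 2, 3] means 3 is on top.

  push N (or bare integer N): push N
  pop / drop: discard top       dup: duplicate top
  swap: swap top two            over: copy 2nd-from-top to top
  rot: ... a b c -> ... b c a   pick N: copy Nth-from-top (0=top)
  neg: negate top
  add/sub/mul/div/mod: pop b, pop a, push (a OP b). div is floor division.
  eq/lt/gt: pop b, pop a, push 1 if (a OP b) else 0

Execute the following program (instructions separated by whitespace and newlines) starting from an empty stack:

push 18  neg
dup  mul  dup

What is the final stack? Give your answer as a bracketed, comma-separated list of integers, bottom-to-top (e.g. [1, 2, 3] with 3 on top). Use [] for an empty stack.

After 'push 18': [18]
After 'neg': [-18]
After 'dup': [-18, -18]
After 'mul': [324]
After 'dup': [324, 324]

Answer: [324, 324]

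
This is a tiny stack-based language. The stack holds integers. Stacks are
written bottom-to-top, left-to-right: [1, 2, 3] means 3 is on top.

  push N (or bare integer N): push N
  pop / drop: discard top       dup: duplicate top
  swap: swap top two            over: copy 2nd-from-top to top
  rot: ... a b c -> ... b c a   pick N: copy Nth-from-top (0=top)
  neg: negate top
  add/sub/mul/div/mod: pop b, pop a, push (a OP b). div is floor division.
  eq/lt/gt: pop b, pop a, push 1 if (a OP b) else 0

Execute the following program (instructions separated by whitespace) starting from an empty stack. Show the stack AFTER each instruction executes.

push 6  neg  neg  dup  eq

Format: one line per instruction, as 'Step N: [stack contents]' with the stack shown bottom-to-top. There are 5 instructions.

Step 1: [6]
Step 2: [-6]
Step 3: [6]
Step 4: [6, 6]
Step 5: [1]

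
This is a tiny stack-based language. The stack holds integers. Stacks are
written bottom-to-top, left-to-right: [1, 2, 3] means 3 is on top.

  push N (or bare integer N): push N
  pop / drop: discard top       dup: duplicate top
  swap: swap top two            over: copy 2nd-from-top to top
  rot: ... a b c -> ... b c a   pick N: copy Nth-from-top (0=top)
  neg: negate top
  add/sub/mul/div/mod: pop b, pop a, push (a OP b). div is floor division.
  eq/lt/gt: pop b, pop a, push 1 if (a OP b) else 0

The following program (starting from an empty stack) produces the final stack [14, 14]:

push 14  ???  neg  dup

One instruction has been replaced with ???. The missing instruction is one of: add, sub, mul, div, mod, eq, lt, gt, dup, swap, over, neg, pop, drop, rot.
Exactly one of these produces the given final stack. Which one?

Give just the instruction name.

Answer: neg

Derivation:
Stack before ???: [14]
Stack after ???:  [-14]
The instruction that transforms [14] -> [-14] is: neg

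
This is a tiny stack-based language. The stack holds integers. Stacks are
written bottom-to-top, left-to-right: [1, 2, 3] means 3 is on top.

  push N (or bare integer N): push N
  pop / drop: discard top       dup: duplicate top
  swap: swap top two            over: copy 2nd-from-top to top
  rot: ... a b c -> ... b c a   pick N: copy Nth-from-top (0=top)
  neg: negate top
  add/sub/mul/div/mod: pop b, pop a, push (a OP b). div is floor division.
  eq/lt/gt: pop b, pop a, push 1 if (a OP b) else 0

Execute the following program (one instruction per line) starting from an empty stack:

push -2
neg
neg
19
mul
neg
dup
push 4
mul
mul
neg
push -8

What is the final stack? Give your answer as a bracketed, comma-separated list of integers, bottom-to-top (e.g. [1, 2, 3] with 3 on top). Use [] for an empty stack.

Answer: [-5776, -8]

Derivation:
After 'push -2': [-2]
After 'neg': [2]
After 'neg': [-2]
After 'push 19': [-2, 19]
After 'mul': [-38]
After 'neg': [38]
After 'dup': [38, 38]
After 'push 4': [38, 38, 4]
After 'mul': [38, 152]
After 'mul': [5776]
After 'neg': [-5776]
After 'push -8': [-5776, -8]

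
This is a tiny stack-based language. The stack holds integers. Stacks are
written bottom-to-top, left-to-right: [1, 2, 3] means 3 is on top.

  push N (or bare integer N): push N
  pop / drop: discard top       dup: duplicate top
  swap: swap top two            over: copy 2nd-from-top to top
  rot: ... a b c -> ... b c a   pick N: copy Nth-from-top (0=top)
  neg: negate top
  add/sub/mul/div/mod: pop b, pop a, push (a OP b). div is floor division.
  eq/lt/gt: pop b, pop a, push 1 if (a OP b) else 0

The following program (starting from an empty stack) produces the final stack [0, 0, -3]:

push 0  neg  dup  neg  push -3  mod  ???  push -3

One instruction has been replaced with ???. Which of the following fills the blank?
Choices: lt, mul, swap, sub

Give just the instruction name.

Answer: swap

Derivation:
Stack before ???: [0, 0]
Stack after ???:  [0, 0]
Checking each choice:
  lt: produces [0, -3]
  mul: produces [0, -3]
  swap: MATCH
  sub: produces [0, -3]


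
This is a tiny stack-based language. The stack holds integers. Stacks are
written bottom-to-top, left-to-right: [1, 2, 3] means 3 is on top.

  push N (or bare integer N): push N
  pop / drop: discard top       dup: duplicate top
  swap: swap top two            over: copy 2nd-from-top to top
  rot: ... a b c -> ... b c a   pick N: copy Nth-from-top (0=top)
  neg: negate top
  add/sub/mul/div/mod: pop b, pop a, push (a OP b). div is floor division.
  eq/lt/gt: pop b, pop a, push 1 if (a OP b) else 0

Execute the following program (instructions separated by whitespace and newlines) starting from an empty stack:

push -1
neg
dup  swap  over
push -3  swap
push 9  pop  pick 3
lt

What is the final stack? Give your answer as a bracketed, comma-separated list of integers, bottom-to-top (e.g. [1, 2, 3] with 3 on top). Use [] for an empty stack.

Answer: [1, 1, -3, 0]

Derivation:
After 'push -1': [-1]
After 'neg': [1]
After 'dup': [1, 1]
After 'swap': [1, 1]
After 'over': [1, 1, 1]
After 'push -3': [1, 1, 1, -3]
After 'swap': [1, 1, -3, 1]
After 'push 9': [1, 1, -3, 1, 9]
After 'pop': [1, 1, -3, 1]
After 'pick 3': [1, 1, -3, 1, 1]
After 'lt': [1, 1, -3, 0]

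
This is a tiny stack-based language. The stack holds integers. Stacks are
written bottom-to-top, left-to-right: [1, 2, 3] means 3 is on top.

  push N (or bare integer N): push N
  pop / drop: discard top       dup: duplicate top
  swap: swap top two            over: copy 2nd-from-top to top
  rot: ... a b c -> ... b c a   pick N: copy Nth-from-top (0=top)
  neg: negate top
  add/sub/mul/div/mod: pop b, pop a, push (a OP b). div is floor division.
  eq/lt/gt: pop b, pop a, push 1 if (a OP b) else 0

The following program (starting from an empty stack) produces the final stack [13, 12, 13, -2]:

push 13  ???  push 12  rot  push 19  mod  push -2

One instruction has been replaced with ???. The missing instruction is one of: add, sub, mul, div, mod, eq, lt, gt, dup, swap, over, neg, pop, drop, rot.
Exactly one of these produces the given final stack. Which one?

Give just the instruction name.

Stack before ???: [13]
Stack after ???:  [13, 13]
The instruction that transforms [13] -> [13, 13] is: dup

Answer: dup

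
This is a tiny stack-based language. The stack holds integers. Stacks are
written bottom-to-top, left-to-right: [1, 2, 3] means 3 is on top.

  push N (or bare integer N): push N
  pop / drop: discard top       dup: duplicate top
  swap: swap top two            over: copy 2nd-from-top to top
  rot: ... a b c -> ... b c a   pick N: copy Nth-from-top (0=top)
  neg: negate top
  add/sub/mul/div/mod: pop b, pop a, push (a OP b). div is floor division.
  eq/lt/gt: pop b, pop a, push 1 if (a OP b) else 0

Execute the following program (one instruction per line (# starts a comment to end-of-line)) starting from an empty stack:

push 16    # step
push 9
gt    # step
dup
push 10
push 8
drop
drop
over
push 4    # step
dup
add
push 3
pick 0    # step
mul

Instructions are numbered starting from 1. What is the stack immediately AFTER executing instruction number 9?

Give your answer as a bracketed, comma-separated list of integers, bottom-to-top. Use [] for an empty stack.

Answer: [1, 1, 1]

Derivation:
Step 1 ('push 16'): [16]
Step 2 ('push 9'): [16, 9]
Step 3 ('gt'): [1]
Step 4 ('dup'): [1, 1]
Step 5 ('push 10'): [1, 1, 10]
Step 6 ('push 8'): [1, 1, 10, 8]
Step 7 ('drop'): [1, 1, 10]
Step 8 ('drop'): [1, 1]
Step 9 ('over'): [1, 1, 1]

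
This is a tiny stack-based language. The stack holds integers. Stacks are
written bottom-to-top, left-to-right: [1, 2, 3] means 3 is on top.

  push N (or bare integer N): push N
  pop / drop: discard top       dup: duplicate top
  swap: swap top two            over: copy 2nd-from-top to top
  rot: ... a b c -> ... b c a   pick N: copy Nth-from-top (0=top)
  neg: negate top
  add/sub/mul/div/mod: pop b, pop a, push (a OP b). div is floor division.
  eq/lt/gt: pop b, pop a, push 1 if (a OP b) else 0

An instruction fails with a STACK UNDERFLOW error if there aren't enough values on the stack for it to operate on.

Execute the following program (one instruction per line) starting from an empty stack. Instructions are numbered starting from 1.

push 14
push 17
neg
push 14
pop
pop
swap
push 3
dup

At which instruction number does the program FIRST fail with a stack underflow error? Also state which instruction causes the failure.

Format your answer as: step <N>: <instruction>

Step 1 ('push 14'): stack = [14], depth = 1
Step 2 ('push 17'): stack = [14, 17], depth = 2
Step 3 ('neg'): stack = [14, -17], depth = 2
Step 4 ('push 14'): stack = [14, -17, 14], depth = 3
Step 5 ('pop'): stack = [14, -17], depth = 2
Step 6 ('pop'): stack = [14], depth = 1
Step 7 ('swap'): needs 2 value(s) but depth is 1 — STACK UNDERFLOW

Answer: step 7: swap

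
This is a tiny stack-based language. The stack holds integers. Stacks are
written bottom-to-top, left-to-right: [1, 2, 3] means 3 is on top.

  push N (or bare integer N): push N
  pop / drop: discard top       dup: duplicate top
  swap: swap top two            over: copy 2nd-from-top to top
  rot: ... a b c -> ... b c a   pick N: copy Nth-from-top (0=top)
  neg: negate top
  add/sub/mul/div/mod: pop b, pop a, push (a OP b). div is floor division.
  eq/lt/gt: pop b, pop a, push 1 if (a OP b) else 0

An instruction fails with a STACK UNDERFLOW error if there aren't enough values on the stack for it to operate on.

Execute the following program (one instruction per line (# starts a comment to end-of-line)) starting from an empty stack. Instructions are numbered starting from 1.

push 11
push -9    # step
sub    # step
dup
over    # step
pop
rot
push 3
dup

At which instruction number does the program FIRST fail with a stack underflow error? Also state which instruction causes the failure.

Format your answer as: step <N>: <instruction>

Answer: step 7: rot

Derivation:
Step 1 ('push 11'): stack = [11], depth = 1
Step 2 ('push -9'): stack = [11, -9], depth = 2
Step 3 ('sub'): stack = [20], depth = 1
Step 4 ('dup'): stack = [20, 20], depth = 2
Step 5 ('over'): stack = [20, 20, 20], depth = 3
Step 6 ('pop'): stack = [20, 20], depth = 2
Step 7 ('rot'): needs 3 value(s) but depth is 2 — STACK UNDERFLOW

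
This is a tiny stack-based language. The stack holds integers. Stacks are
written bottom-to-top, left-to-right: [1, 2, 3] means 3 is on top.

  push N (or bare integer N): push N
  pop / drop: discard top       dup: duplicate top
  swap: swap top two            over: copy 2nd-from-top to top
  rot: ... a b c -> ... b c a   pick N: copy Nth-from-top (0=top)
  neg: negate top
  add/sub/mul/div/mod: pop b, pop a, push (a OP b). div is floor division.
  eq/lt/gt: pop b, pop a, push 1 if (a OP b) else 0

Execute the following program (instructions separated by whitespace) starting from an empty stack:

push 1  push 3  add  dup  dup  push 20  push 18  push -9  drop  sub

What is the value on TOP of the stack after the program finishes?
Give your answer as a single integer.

After 'push 1': [1]
After 'push 3': [1, 3]
After 'add': [4]
After 'dup': [4, 4]
After 'dup': [4, 4, 4]
After 'push 20': [4, 4, 4, 20]
After 'push 18': [4, 4, 4, 20, 18]
After 'push -9': [4, 4, 4, 20, 18, -9]
After 'drop': [4, 4, 4, 20, 18]
After 'sub': [4, 4, 4, 2]

Answer: 2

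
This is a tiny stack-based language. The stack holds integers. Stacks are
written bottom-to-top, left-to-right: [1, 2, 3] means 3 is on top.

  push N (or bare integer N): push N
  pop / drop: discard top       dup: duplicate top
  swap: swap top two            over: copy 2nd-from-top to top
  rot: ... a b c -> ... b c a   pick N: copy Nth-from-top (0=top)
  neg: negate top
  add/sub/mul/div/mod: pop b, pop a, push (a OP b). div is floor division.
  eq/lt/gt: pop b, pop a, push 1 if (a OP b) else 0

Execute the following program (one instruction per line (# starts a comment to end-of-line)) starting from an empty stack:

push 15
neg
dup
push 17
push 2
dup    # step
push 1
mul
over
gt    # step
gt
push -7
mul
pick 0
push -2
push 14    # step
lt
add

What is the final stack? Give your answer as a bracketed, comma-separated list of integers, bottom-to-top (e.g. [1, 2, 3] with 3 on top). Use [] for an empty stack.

After 'push 15': [15]
After 'neg': [-15]
After 'dup': [-15, -15]
After 'push 17': [-15, -15, 17]
After 'push 2': [-15, -15, 17, 2]
After 'dup': [-15, -15, 17, 2, 2]
After 'push 1': [-15, -15, 17, 2, 2, 1]
After 'mul': [-15, -15, 17, 2, 2]
After 'over': [-15, -15, 17, 2, 2, 2]
After 'gt': [-15, -15, 17, 2, 0]
After 'gt': [-15, -15, 17, 1]
After 'push -7': [-15, -15, 17, 1, -7]
After 'mul': [-15, -15, 17, -7]
After 'pick 0': [-15, -15, 17, -7, -7]
After 'push -2': [-15, -15, 17, -7, -7, -2]
After 'push 14': [-15, -15, 17, -7, -7, -2, 14]
After 'lt': [-15, -15, 17, -7, -7, 1]
After 'add': [-15, -15, 17, -7, -6]

Answer: [-15, -15, 17, -7, -6]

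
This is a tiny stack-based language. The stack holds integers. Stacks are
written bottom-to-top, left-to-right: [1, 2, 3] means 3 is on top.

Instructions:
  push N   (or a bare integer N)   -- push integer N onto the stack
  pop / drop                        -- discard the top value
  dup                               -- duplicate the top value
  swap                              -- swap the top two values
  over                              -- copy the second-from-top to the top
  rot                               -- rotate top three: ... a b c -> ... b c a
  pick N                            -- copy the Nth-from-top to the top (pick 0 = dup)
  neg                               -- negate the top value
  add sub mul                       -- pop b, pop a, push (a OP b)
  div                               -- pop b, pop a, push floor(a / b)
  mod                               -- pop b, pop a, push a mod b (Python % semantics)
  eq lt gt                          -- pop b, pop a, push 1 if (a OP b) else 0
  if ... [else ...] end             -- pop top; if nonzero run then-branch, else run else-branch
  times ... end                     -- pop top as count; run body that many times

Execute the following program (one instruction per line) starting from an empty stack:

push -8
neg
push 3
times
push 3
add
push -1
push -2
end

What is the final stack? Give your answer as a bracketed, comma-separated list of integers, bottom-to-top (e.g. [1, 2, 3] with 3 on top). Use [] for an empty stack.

After 'push -8': [-8]
After 'neg': [8]
After 'push 3': [8, 3]
After 'times': [8]
After 'push 3': [8, 3]
After 'add': [11]
After 'push -1': [11, -1]
After 'push -2': [11, -1, -2]
After 'push 3': [11, -1, -2, 3]
After 'add': [11, -1, 1]
After 'push -1': [11, -1, 1, -1]
After 'push -2': [11, -1, 1, -1, -2]
After 'push 3': [11, -1, 1, -1, -2, 3]
After 'add': [11, -1, 1, -1, 1]
After 'push -1': [11, -1, 1, -1, 1, -1]
After 'push -2': [11, -1, 1, -1, 1, -1, -2]

Answer: [11, -1, 1, -1, 1, -1, -2]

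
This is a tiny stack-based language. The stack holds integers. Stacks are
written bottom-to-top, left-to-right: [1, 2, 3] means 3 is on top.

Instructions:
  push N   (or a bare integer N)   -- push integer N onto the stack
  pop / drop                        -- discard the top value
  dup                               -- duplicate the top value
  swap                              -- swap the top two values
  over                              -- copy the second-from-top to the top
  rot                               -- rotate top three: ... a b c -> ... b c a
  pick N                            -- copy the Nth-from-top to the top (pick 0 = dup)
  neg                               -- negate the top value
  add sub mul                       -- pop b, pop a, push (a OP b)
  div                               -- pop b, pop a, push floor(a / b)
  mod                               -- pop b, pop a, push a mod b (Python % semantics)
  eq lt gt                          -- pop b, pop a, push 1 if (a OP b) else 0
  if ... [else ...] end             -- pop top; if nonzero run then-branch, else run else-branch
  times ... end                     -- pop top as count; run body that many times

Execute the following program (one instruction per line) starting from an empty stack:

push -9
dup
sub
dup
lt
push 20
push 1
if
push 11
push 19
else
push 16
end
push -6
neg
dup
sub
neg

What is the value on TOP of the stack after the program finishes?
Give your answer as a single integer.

After 'push -9': [-9]
After 'dup': [-9, -9]
After 'sub': [0]
After 'dup': [0, 0]
After 'lt': [0]
After 'push 20': [0, 20]
After 'push 1': [0, 20, 1]
After 'if': [0, 20]
After 'push 11': [0, 20, 11]
After 'push 19': [0, 20, 11, 19]
After 'push -6': [0, 20, 11, 19, -6]
After 'neg': [0, 20, 11, 19, 6]
After 'dup': [0, 20, 11, 19, 6, 6]
After 'sub': [0, 20, 11, 19, 0]
After 'neg': [0, 20, 11, 19, 0]

Answer: 0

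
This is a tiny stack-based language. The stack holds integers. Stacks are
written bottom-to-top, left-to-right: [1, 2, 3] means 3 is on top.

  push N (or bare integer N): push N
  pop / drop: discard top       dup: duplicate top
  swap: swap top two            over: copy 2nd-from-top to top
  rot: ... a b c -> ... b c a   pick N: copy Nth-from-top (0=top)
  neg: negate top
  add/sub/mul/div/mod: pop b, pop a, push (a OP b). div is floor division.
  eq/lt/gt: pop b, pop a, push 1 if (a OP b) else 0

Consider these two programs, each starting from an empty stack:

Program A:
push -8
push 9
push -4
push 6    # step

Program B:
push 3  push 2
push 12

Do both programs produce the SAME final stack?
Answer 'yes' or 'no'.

Answer: no

Derivation:
Program A trace:
  After 'push -8': [-8]
  After 'push 9': [-8, 9]
  After 'push -4': [-8, 9, -4]
  After 'push 6': [-8, 9, -4, 6]
Program A final stack: [-8, 9, -4, 6]

Program B trace:
  After 'push 3': [3]
  After 'push 2': [3, 2]
  After 'push 12': [3, 2, 12]
Program B final stack: [3, 2, 12]
Same: no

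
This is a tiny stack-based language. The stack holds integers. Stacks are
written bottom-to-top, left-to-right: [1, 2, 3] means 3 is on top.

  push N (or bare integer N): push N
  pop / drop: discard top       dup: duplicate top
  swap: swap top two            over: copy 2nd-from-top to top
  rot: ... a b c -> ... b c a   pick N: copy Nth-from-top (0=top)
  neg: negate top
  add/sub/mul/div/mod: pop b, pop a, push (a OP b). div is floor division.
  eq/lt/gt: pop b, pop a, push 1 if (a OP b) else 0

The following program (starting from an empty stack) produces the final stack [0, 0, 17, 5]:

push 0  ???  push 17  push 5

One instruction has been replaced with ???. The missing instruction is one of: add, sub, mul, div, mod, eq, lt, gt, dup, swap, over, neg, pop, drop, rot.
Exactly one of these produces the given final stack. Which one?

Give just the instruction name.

Stack before ???: [0]
Stack after ???:  [0, 0]
The instruction that transforms [0] -> [0, 0] is: dup

Answer: dup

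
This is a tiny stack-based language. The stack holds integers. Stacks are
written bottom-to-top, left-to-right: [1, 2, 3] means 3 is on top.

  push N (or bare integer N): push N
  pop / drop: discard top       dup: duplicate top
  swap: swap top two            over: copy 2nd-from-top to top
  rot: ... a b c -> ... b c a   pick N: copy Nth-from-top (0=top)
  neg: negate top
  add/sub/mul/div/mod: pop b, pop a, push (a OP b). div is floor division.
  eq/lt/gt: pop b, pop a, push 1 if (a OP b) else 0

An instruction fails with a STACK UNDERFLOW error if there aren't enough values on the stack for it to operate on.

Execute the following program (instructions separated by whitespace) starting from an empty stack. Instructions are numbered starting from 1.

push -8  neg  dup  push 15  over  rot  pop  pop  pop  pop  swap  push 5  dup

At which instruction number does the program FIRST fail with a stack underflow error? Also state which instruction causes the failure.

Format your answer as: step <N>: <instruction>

Answer: step 11: swap

Derivation:
Step 1 ('push -8'): stack = [-8], depth = 1
Step 2 ('neg'): stack = [8], depth = 1
Step 3 ('dup'): stack = [8, 8], depth = 2
Step 4 ('push 15'): stack = [8, 8, 15], depth = 3
Step 5 ('over'): stack = [8, 8, 15, 8], depth = 4
Step 6 ('rot'): stack = [8, 15, 8, 8], depth = 4
Step 7 ('pop'): stack = [8, 15, 8], depth = 3
Step 8 ('pop'): stack = [8, 15], depth = 2
Step 9 ('pop'): stack = [8], depth = 1
Step 10 ('pop'): stack = [], depth = 0
Step 11 ('swap'): needs 2 value(s) but depth is 0 — STACK UNDERFLOW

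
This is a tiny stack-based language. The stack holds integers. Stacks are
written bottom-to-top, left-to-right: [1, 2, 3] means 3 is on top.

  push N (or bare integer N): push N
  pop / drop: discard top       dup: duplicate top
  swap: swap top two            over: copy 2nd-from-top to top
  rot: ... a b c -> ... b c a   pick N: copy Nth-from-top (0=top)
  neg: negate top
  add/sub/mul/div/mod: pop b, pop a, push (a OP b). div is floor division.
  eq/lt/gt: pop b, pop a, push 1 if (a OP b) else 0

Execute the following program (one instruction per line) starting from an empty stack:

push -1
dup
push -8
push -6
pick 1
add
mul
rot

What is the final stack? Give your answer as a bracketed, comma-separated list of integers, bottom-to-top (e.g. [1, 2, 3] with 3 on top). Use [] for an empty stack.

Answer: [-1, 112, -1]

Derivation:
After 'push -1': [-1]
After 'dup': [-1, -1]
After 'push -8': [-1, -1, -8]
After 'push -6': [-1, -1, -8, -6]
After 'pick 1': [-1, -1, -8, -6, -8]
After 'add': [-1, -1, -8, -14]
After 'mul': [-1, -1, 112]
After 'rot': [-1, 112, -1]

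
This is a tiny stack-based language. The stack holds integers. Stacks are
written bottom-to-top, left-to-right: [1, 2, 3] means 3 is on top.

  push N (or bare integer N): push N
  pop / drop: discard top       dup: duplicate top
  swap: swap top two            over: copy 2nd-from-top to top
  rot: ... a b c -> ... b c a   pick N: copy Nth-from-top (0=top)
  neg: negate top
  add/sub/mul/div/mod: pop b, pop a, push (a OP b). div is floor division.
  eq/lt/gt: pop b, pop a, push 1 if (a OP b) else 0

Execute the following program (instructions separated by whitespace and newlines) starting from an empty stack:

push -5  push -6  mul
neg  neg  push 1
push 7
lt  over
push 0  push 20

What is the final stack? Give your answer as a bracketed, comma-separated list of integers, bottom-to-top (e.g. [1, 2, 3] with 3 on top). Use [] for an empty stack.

Answer: [30, 1, 30, 0, 20]

Derivation:
After 'push -5': [-5]
After 'push -6': [-5, -6]
After 'mul': [30]
After 'neg': [-30]
After 'neg': [30]
After 'push 1': [30, 1]
After 'push 7': [30, 1, 7]
After 'lt': [30, 1]
After 'over': [30, 1, 30]
After 'push 0': [30, 1, 30, 0]
After 'push 20': [30, 1, 30, 0, 20]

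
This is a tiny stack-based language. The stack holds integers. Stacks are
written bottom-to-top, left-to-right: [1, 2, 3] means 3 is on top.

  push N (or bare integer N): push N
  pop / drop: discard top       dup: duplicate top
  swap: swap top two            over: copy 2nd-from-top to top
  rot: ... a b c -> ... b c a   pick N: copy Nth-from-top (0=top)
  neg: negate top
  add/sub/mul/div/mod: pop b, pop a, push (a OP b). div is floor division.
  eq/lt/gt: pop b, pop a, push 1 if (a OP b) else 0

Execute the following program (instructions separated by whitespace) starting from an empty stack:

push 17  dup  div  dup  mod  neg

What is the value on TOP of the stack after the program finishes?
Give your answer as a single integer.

Answer: 0

Derivation:
After 'push 17': [17]
After 'dup': [17, 17]
After 'div': [1]
After 'dup': [1, 1]
After 'mod': [0]
After 'neg': [0]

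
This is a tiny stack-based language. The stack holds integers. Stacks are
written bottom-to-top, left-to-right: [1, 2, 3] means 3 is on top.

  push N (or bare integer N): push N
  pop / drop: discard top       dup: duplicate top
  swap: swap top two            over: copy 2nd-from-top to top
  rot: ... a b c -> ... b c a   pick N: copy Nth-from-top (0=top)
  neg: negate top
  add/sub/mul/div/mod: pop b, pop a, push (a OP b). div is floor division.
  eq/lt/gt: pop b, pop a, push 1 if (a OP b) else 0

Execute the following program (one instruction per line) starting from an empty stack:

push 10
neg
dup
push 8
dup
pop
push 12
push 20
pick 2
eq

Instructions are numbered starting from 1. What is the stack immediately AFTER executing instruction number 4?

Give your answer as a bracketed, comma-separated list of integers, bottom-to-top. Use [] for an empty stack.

Step 1 ('push 10'): [10]
Step 2 ('neg'): [-10]
Step 3 ('dup'): [-10, -10]
Step 4 ('push 8'): [-10, -10, 8]

Answer: [-10, -10, 8]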